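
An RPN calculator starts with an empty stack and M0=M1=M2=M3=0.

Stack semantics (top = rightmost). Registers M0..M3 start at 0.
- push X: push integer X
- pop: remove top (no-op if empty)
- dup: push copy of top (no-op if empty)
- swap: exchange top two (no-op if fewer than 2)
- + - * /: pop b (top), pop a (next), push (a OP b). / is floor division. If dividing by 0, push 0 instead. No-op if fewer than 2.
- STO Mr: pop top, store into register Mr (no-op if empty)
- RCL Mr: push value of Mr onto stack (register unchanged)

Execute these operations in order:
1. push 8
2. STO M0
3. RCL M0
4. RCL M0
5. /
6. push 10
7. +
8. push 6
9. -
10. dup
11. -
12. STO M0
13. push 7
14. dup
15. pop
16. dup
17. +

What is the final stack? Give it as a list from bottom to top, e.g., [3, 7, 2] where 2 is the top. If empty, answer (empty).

Answer: [14]

Derivation:
After op 1 (push 8): stack=[8] mem=[0,0,0,0]
After op 2 (STO M0): stack=[empty] mem=[8,0,0,0]
After op 3 (RCL M0): stack=[8] mem=[8,0,0,0]
After op 4 (RCL M0): stack=[8,8] mem=[8,0,0,0]
After op 5 (/): stack=[1] mem=[8,0,0,0]
After op 6 (push 10): stack=[1,10] mem=[8,0,0,0]
After op 7 (+): stack=[11] mem=[8,0,0,0]
After op 8 (push 6): stack=[11,6] mem=[8,0,0,0]
After op 9 (-): stack=[5] mem=[8,0,0,0]
After op 10 (dup): stack=[5,5] mem=[8,0,0,0]
After op 11 (-): stack=[0] mem=[8,0,0,0]
After op 12 (STO M0): stack=[empty] mem=[0,0,0,0]
After op 13 (push 7): stack=[7] mem=[0,0,0,0]
After op 14 (dup): stack=[7,7] mem=[0,0,0,0]
After op 15 (pop): stack=[7] mem=[0,0,0,0]
After op 16 (dup): stack=[7,7] mem=[0,0,0,0]
After op 17 (+): stack=[14] mem=[0,0,0,0]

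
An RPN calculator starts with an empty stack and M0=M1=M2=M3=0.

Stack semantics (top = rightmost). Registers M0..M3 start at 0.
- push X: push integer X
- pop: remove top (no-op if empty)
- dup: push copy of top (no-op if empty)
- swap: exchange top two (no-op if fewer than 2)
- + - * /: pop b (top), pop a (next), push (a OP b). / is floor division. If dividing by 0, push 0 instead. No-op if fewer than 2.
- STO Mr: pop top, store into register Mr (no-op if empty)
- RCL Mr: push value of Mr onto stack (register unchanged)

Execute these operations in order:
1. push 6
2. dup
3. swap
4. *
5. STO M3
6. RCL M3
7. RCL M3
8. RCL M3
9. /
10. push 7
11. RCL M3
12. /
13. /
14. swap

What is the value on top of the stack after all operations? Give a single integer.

After op 1 (push 6): stack=[6] mem=[0,0,0,0]
After op 2 (dup): stack=[6,6] mem=[0,0,0,0]
After op 3 (swap): stack=[6,6] mem=[0,0,0,0]
After op 4 (*): stack=[36] mem=[0,0,0,0]
After op 5 (STO M3): stack=[empty] mem=[0,0,0,36]
After op 6 (RCL M3): stack=[36] mem=[0,0,0,36]
After op 7 (RCL M3): stack=[36,36] mem=[0,0,0,36]
After op 8 (RCL M3): stack=[36,36,36] mem=[0,0,0,36]
After op 9 (/): stack=[36,1] mem=[0,0,0,36]
After op 10 (push 7): stack=[36,1,7] mem=[0,0,0,36]
After op 11 (RCL M3): stack=[36,1,7,36] mem=[0,0,0,36]
After op 12 (/): stack=[36,1,0] mem=[0,0,0,36]
After op 13 (/): stack=[36,0] mem=[0,0,0,36]
After op 14 (swap): stack=[0,36] mem=[0,0,0,36]

Answer: 36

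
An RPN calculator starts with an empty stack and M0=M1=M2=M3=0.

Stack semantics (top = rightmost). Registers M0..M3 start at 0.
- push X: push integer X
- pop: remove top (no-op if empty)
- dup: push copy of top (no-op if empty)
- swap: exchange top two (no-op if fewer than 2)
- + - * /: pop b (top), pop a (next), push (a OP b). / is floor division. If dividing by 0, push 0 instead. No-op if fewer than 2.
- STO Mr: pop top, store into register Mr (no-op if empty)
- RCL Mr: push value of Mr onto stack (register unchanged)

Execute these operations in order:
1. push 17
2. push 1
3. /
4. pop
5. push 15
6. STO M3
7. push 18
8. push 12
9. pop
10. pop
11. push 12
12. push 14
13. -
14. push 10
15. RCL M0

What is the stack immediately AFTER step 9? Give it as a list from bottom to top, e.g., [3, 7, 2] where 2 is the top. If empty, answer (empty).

After op 1 (push 17): stack=[17] mem=[0,0,0,0]
After op 2 (push 1): stack=[17,1] mem=[0,0,0,0]
After op 3 (/): stack=[17] mem=[0,0,0,0]
After op 4 (pop): stack=[empty] mem=[0,0,0,0]
After op 5 (push 15): stack=[15] mem=[0,0,0,0]
After op 6 (STO M3): stack=[empty] mem=[0,0,0,15]
After op 7 (push 18): stack=[18] mem=[0,0,0,15]
After op 8 (push 12): stack=[18,12] mem=[0,0,0,15]
After op 9 (pop): stack=[18] mem=[0,0,0,15]

[18]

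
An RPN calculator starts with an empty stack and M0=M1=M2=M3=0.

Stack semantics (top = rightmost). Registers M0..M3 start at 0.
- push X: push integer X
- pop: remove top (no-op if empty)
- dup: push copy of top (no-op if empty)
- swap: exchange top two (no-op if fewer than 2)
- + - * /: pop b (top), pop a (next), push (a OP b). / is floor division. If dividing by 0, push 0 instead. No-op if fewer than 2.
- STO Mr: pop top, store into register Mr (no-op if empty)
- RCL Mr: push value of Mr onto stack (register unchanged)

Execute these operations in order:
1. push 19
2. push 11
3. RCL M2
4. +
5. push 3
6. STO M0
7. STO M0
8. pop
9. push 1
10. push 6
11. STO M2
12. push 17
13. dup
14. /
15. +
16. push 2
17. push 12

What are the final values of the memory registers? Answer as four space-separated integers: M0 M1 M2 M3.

After op 1 (push 19): stack=[19] mem=[0,0,0,0]
After op 2 (push 11): stack=[19,11] mem=[0,0,0,0]
After op 3 (RCL M2): stack=[19,11,0] mem=[0,0,0,0]
After op 4 (+): stack=[19,11] mem=[0,0,0,0]
After op 5 (push 3): stack=[19,11,3] mem=[0,0,0,0]
After op 6 (STO M0): stack=[19,11] mem=[3,0,0,0]
After op 7 (STO M0): stack=[19] mem=[11,0,0,0]
After op 8 (pop): stack=[empty] mem=[11,0,0,0]
After op 9 (push 1): stack=[1] mem=[11,0,0,0]
After op 10 (push 6): stack=[1,6] mem=[11,0,0,0]
After op 11 (STO M2): stack=[1] mem=[11,0,6,0]
After op 12 (push 17): stack=[1,17] mem=[11,0,6,0]
After op 13 (dup): stack=[1,17,17] mem=[11,0,6,0]
After op 14 (/): stack=[1,1] mem=[11,0,6,0]
After op 15 (+): stack=[2] mem=[11,0,6,0]
After op 16 (push 2): stack=[2,2] mem=[11,0,6,0]
After op 17 (push 12): stack=[2,2,12] mem=[11,0,6,0]

Answer: 11 0 6 0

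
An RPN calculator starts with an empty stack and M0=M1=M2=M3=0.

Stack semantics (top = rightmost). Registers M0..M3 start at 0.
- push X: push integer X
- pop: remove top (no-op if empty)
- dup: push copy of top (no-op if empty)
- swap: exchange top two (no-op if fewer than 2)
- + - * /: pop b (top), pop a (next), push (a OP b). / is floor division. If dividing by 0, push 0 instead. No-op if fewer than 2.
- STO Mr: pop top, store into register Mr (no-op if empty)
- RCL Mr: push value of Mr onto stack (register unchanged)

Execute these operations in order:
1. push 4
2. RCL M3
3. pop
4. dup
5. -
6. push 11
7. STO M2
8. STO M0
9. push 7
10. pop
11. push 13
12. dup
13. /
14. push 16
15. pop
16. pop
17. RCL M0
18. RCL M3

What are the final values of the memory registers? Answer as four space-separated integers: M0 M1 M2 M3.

Answer: 0 0 11 0

Derivation:
After op 1 (push 4): stack=[4] mem=[0,0,0,0]
After op 2 (RCL M3): stack=[4,0] mem=[0,0,0,0]
After op 3 (pop): stack=[4] mem=[0,0,0,0]
After op 4 (dup): stack=[4,4] mem=[0,0,0,0]
After op 5 (-): stack=[0] mem=[0,0,0,0]
After op 6 (push 11): stack=[0,11] mem=[0,0,0,0]
After op 7 (STO M2): stack=[0] mem=[0,0,11,0]
After op 8 (STO M0): stack=[empty] mem=[0,0,11,0]
After op 9 (push 7): stack=[7] mem=[0,0,11,0]
After op 10 (pop): stack=[empty] mem=[0,0,11,0]
After op 11 (push 13): stack=[13] mem=[0,0,11,0]
After op 12 (dup): stack=[13,13] mem=[0,0,11,0]
After op 13 (/): stack=[1] mem=[0,0,11,0]
After op 14 (push 16): stack=[1,16] mem=[0,0,11,0]
After op 15 (pop): stack=[1] mem=[0,0,11,0]
After op 16 (pop): stack=[empty] mem=[0,0,11,0]
After op 17 (RCL M0): stack=[0] mem=[0,0,11,0]
After op 18 (RCL M3): stack=[0,0] mem=[0,0,11,0]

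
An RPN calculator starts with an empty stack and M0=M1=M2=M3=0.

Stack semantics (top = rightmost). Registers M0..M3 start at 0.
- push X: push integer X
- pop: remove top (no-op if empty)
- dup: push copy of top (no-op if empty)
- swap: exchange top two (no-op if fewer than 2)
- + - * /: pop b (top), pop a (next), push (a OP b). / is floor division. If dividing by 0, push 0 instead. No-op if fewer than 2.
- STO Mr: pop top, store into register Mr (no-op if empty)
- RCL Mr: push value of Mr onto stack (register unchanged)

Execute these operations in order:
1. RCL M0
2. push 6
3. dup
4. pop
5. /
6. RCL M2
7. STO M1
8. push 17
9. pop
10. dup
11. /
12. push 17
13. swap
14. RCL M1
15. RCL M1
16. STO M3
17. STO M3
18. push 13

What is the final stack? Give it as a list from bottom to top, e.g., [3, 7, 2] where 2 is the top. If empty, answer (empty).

After op 1 (RCL M0): stack=[0] mem=[0,0,0,0]
After op 2 (push 6): stack=[0,6] mem=[0,0,0,0]
After op 3 (dup): stack=[0,6,6] mem=[0,0,0,0]
After op 4 (pop): stack=[0,6] mem=[0,0,0,0]
After op 5 (/): stack=[0] mem=[0,0,0,0]
After op 6 (RCL M2): stack=[0,0] mem=[0,0,0,0]
After op 7 (STO M1): stack=[0] mem=[0,0,0,0]
After op 8 (push 17): stack=[0,17] mem=[0,0,0,0]
After op 9 (pop): stack=[0] mem=[0,0,0,0]
After op 10 (dup): stack=[0,0] mem=[0,0,0,0]
After op 11 (/): stack=[0] mem=[0,0,0,0]
After op 12 (push 17): stack=[0,17] mem=[0,0,0,0]
After op 13 (swap): stack=[17,0] mem=[0,0,0,0]
After op 14 (RCL M1): stack=[17,0,0] mem=[0,0,0,0]
After op 15 (RCL M1): stack=[17,0,0,0] mem=[0,0,0,0]
After op 16 (STO M3): stack=[17,0,0] mem=[0,0,0,0]
After op 17 (STO M3): stack=[17,0] mem=[0,0,0,0]
After op 18 (push 13): stack=[17,0,13] mem=[0,0,0,0]

Answer: [17, 0, 13]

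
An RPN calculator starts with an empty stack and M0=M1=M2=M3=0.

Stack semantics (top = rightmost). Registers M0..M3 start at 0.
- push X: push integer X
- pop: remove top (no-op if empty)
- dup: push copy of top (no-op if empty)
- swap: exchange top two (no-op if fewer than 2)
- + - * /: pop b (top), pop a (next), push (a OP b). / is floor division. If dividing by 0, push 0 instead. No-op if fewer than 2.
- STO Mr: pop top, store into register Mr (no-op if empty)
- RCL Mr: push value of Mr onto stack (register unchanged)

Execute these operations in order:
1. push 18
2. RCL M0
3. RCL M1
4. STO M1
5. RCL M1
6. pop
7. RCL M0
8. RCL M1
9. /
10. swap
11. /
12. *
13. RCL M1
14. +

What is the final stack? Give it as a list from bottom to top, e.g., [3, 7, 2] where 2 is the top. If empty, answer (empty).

Answer: [0]

Derivation:
After op 1 (push 18): stack=[18] mem=[0,0,0,0]
After op 2 (RCL M0): stack=[18,0] mem=[0,0,0,0]
After op 3 (RCL M1): stack=[18,0,0] mem=[0,0,0,0]
After op 4 (STO M1): stack=[18,0] mem=[0,0,0,0]
After op 5 (RCL M1): stack=[18,0,0] mem=[0,0,0,0]
After op 6 (pop): stack=[18,0] mem=[0,0,0,0]
After op 7 (RCL M0): stack=[18,0,0] mem=[0,0,0,0]
After op 8 (RCL M1): stack=[18,0,0,0] mem=[0,0,0,0]
After op 9 (/): stack=[18,0,0] mem=[0,0,0,0]
After op 10 (swap): stack=[18,0,0] mem=[0,0,0,0]
After op 11 (/): stack=[18,0] mem=[0,0,0,0]
After op 12 (*): stack=[0] mem=[0,0,0,0]
After op 13 (RCL M1): stack=[0,0] mem=[0,0,0,0]
After op 14 (+): stack=[0] mem=[0,0,0,0]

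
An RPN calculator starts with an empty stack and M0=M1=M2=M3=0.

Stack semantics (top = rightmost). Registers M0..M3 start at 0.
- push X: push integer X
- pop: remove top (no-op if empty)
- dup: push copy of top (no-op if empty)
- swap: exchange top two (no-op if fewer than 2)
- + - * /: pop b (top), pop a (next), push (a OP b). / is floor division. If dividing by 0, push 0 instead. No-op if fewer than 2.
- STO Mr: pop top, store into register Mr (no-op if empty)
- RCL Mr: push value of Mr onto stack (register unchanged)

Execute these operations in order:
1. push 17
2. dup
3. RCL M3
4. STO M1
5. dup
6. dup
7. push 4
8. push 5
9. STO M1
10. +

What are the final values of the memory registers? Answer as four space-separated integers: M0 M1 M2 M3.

After op 1 (push 17): stack=[17] mem=[0,0,0,0]
After op 2 (dup): stack=[17,17] mem=[0,0,0,0]
After op 3 (RCL M3): stack=[17,17,0] mem=[0,0,0,0]
After op 4 (STO M1): stack=[17,17] mem=[0,0,0,0]
After op 5 (dup): stack=[17,17,17] mem=[0,0,0,0]
After op 6 (dup): stack=[17,17,17,17] mem=[0,0,0,0]
After op 7 (push 4): stack=[17,17,17,17,4] mem=[0,0,0,0]
After op 8 (push 5): stack=[17,17,17,17,4,5] mem=[0,0,0,0]
After op 9 (STO M1): stack=[17,17,17,17,4] mem=[0,5,0,0]
After op 10 (+): stack=[17,17,17,21] mem=[0,5,0,0]

Answer: 0 5 0 0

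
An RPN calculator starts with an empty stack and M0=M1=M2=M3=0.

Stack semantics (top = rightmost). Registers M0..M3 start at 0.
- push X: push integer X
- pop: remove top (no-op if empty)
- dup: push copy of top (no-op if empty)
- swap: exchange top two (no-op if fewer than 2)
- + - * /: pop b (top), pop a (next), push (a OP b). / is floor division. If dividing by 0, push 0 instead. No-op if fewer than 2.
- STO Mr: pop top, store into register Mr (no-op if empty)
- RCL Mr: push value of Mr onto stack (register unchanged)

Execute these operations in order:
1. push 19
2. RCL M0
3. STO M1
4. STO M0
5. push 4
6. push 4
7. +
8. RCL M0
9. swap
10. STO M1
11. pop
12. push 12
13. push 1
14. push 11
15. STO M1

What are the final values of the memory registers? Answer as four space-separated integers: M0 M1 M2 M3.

After op 1 (push 19): stack=[19] mem=[0,0,0,0]
After op 2 (RCL M0): stack=[19,0] mem=[0,0,0,0]
After op 3 (STO M1): stack=[19] mem=[0,0,0,0]
After op 4 (STO M0): stack=[empty] mem=[19,0,0,0]
After op 5 (push 4): stack=[4] mem=[19,0,0,0]
After op 6 (push 4): stack=[4,4] mem=[19,0,0,0]
After op 7 (+): stack=[8] mem=[19,0,0,0]
After op 8 (RCL M0): stack=[8,19] mem=[19,0,0,0]
After op 9 (swap): stack=[19,8] mem=[19,0,0,0]
After op 10 (STO M1): stack=[19] mem=[19,8,0,0]
After op 11 (pop): stack=[empty] mem=[19,8,0,0]
After op 12 (push 12): stack=[12] mem=[19,8,0,0]
After op 13 (push 1): stack=[12,1] mem=[19,8,0,0]
After op 14 (push 11): stack=[12,1,11] mem=[19,8,0,0]
After op 15 (STO M1): stack=[12,1] mem=[19,11,0,0]

Answer: 19 11 0 0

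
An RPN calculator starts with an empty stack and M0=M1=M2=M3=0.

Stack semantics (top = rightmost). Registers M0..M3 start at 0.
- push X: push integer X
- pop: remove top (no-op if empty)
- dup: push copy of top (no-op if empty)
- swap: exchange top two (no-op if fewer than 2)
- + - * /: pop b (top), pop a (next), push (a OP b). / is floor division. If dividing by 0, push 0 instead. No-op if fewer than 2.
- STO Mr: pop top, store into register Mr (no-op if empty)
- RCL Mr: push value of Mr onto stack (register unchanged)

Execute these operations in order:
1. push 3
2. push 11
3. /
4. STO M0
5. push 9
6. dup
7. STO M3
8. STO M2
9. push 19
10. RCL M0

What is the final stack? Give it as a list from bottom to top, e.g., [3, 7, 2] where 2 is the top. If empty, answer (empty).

After op 1 (push 3): stack=[3] mem=[0,0,0,0]
After op 2 (push 11): stack=[3,11] mem=[0,0,0,0]
After op 3 (/): stack=[0] mem=[0,0,0,0]
After op 4 (STO M0): stack=[empty] mem=[0,0,0,0]
After op 5 (push 9): stack=[9] mem=[0,0,0,0]
After op 6 (dup): stack=[9,9] mem=[0,0,0,0]
After op 7 (STO M3): stack=[9] mem=[0,0,0,9]
After op 8 (STO M2): stack=[empty] mem=[0,0,9,9]
After op 9 (push 19): stack=[19] mem=[0,0,9,9]
After op 10 (RCL M0): stack=[19,0] mem=[0,0,9,9]

Answer: [19, 0]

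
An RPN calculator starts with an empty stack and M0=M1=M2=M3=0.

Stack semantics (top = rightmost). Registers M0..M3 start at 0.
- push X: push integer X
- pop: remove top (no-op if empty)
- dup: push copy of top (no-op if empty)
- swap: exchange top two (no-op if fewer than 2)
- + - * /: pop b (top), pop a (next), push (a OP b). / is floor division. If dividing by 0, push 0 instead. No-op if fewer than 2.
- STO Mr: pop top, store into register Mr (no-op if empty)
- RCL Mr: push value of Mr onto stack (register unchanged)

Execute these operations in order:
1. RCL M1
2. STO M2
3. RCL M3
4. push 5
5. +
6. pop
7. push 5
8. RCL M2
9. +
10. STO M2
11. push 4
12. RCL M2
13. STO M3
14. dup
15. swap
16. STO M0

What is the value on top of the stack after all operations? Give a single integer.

After op 1 (RCL M1): stack=[0] mem=[0,0,0,0]
After op 2 (STO M2): stack=[empty] mem=[0,0,0,0]
After op 3 (RCL M3): stack=[0] mem=[0,0,0,0]
After op 4 (push 5): stack=[0,5] mem=[0,0,0,0]
After op 5 (+): stack=[5] mem=[0,0,0,0]
After op 6 (pop): stack=[empty] mem=[0,0,0,0]
After op 7 (push 5): stack=[5] mem=[0,0,0,0]
After op 8 (RCL M2): stack=[5,0] mem=[0,0,0,0]
After op 9 (+): stack=[5] mem=[0,0,0,0]
After op 10 (STO M2): stack=[empty] mem=[0,0,5,0]
After op 11 (push 4): stack=[4] mem=[0,0,5,0]
After op 12 (RCL M2): stack=[4,5] mem=[0,0,5,0]
After op 13 (STO M3): stack=[4] mem=[0,0,5,5]
After op 14 (dup): stack=[4,4] mem=[0,0,5,5]
After op 15 (swap): stack=[4,4] mem=[0,0,5,5]
After op 16 (STO M0): stack=[4] mem=[4,0,5,5]

Answer: 4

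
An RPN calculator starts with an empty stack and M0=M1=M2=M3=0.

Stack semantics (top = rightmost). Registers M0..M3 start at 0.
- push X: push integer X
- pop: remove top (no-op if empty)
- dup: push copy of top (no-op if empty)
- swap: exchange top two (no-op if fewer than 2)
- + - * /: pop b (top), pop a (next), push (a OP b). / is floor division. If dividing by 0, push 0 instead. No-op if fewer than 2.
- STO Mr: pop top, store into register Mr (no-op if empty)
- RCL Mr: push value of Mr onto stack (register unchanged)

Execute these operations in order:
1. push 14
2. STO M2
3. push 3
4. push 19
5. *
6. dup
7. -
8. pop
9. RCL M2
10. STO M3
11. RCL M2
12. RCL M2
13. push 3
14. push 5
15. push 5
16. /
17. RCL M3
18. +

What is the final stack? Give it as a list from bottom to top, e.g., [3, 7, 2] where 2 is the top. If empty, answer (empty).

After op 1 (push 14): stack=[14] mem=[0,0,0,0]
After op 2 (STO M2): stack=[empty] mem=[0,0,14,0]
After op 3 (push 3): stack=[3] mem=[0,0,14,0]
After op 4 (push 19): stack=[3,19] mem=[0,0,14,0]
After op 5 (*): stack=[57] mem=[0,0,14,0]
After op 6 (dup): stack=[57,57] mem=[0,0,14,0]
After op 7 (-): stack=[0] mem=[0,0,14,0]
After op 8 (pop): stack=[empty] mem=[0,0,14,0]
After op 9 (RCL M2): stack=[14] mem=[0,0,14,0]
After op 10 (STO M3): stack=[empty] mem=[0,0,14,14]
After op 11 (RCL M2): stack=[14] mem=[0,0,14,14]
After op 12 (RCL M2): stack=[14,14] mem=[0,0,14,14]
After op 13 (push 3): stack=[14,14,3] mem=[0,0,14,14]
After op 14 (push 5): stack=[14,14,3,5] mem=[0,0,14,14]
After op 15 (push 5): stack=[14,14,3,5,5] mem=[0,0,14,14]
After op 16 (/): stack=[14,14,3,1] mem=[0,0,14,14]
After op 17 (RCL M3): stack=[14,14,3,1,14] mem=[0,0,14,14]
After op 18 (+): stack=[14,14,3,15] mem=[0,0,14,14]

Answer: [14, 14, 3, 15]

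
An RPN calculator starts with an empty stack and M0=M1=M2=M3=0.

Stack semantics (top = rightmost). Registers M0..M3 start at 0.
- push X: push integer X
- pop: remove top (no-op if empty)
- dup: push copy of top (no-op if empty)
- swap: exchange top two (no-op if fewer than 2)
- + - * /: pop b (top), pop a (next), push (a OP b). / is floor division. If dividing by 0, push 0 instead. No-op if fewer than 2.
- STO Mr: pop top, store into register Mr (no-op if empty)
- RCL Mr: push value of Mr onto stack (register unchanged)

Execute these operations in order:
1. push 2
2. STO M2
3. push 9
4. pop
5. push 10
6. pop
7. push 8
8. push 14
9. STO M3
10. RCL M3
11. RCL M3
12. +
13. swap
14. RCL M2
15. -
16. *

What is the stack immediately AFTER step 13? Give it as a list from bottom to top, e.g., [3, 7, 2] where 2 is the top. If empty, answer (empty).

After op 1 (push 2): stack=[2] mem=[0,0,0,0]
After op 2 (STO M2): stack=[empty] mem=[0,0,2,0]
After op 3 (push 9): stack=[9] mem=[0,0,2,0]
After op 4 (pop): stack=[empty] mem=[0,0,2,0]
After op 5 (push 10): stack=[10] mem=[0,0,2,0]
After op 6 (pop): stack=[empty] mem=[0,0,2,0]
After op 7 (push 8): stack=[8] mem=[0,0,2,0]
After op 8 (push 14): stack=[8,14] mem=[0,0,2,0]
After op 9 (STO M3): stack=[8] mem=[0,0,2,14]
After op 10 (RCL M3): stack=[8,14] mem=[0,0,2,14]
After op 11 (RCL M3): stack=[8,14,14] mem=[0,0,2,14]
After op 12 (+): stack=[8,28] mem=[0,0,2,14]
After op 13 (swap): stack=[28,8] mem=[0,0,2,14]

[28, 8]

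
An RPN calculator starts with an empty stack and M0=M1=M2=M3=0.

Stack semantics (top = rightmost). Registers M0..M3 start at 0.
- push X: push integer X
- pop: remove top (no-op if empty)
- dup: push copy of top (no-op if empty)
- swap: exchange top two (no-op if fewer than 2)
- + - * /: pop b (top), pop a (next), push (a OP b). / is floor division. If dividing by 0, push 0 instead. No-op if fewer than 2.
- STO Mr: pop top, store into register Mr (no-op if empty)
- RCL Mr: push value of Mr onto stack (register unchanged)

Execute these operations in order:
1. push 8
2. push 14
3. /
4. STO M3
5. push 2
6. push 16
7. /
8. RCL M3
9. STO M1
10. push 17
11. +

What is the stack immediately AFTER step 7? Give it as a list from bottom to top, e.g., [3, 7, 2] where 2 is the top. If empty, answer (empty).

After op 1 (push 8): stack=[8] mem=[0,0,0,0]
After op 2 (push 14): stack=[8,14] mem=[0,0,0,0]
After op 3 (/): stack=[0] mem=[0,0,0,0]
After op 4 (STO M3): stack=[empty] mem=[0,0,0,0]
After op 5 (push 2): stack=[2] mem=[0,0,0,0]
After op 6 (push 16): stack=[2,16] mem=[0,0,0,0]
After op 7 (/): stack=[0] mem=[0,0,0,0]

[0]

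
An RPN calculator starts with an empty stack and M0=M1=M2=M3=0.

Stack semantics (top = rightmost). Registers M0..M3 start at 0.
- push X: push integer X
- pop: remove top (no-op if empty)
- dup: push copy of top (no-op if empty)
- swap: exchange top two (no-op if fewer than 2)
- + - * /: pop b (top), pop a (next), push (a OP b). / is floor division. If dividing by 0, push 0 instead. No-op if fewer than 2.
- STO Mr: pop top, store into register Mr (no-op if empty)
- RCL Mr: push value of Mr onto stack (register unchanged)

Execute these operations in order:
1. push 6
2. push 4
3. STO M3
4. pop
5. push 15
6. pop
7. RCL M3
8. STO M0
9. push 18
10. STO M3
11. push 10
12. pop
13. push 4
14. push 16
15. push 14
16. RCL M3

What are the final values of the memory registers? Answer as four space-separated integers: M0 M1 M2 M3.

Answer: 4 0 0 18

Derivation:
After op 1 (push 6): stack=[6] mem=[0,0,0,0]
After op 2 (push 4): stack=[6,4] mem=[0,0,0,0]
After op 3 (STO M3): stack=[6] mem=[0,0,0,4]
After op 4 (pop): stack=[empty] mem=[0,0,0,4]
After op 5 (push 15): stack=[15] mem=[0,0,0,4]
After op 6 (pop): stack=[empty] mem=[0,0,0,4]
After op 7 (RCL M3): stack=[4] mem=[0,0,0,4]
After op 8 (STO M0): stack=[empty] mem=[4,0,0,4]
After op 9 (push 18): stack=[18] mem=[4,0,0,4]
After op 10 (STO M3): stack=[empty] mem=[4,0,0,18]
After op 11 (push 10): stack=[10] mem=[4,0,0,18]
After op 12 (pop): stack=[empty] mem=[4,0,0,18]
After op 13 (push 4): stack=[4] mem=[4,0,0,18]
After op 14 (push 16): stack=[4,16] mem=[4,0,0,18]
After op 15 (push 14): stack=[4,16,14] mem=[4,0,0,18]
After op 16 (RCL M3): stack=[4,16,14,18] mem=[4,0,0,18]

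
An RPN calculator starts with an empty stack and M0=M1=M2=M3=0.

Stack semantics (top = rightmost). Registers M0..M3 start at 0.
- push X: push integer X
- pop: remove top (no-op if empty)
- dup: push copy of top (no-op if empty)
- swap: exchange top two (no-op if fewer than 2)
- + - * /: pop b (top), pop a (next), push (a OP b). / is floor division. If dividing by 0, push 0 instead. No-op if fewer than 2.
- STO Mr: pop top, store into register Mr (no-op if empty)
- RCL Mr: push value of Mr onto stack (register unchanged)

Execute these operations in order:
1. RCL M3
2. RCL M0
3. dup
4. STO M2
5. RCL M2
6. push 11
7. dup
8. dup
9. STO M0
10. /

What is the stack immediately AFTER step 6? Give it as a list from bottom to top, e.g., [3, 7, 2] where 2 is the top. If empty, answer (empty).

After op 1 (RCL M3): stack=[0] mem=[0,0,0,0]
After op 2 (RCL M0): stack=[0,0] mem=[0,0,0,0]
After op 3 (dup): stack=[0,0,0] mem=[0,0,0,0]
After op 4 (STO M2): stack=[0,0] mem=[0,0,0,0]
After op 5 (RCL M2): stack=[0,0,0] mem=[0,0,0,0]
After op 6 (push 11): stack=[0,0,0,11] mem=[0,0,0,0]

[0, 0, 0, 11]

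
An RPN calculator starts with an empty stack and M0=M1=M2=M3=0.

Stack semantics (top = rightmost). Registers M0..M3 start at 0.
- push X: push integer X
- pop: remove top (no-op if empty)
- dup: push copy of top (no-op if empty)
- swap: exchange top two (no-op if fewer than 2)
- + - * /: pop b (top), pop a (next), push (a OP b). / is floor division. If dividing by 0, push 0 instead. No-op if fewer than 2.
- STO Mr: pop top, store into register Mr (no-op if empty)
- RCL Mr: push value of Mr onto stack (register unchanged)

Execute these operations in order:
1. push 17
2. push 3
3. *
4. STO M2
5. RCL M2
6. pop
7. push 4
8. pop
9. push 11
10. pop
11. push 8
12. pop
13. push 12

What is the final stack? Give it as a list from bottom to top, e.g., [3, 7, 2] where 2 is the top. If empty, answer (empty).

After op 1 (push 17): stack=[17] mem=[0,0,0,0]
After op 2 (push 3): stack=[17,3] mem=[0,0,0,0]
After op 3 (*): stack=[51] mem=[0,0,0,0]
After op 4 (STO M2): stack=[empty] mem=[0,0,51,0]
After op 5 (RCL M2): stack=[51] mem=[0,0,51,0]
After op 6 (pop): stack=[empty] mem=[0,0,51,0]
After op 7 (push 4): stack=[4] mem=[0,0,51,0]
After op 8 (pop): stack=[empty] mem=[0,0,51,0]
After op 9 (push 11): stack=[11] mem=[0,0,51,0]
After op 10 (pop): stack=[empty] mem=[0,0,51,0]
After op 11 (push 8): stack=[8] mem=[0,0,51,0]
After op 12 (pop): stack=[empty] mem=[0,0,51,0]
After op 13 (push 12): stack=[12] mem=[0,0,51,0]

Answer: [12]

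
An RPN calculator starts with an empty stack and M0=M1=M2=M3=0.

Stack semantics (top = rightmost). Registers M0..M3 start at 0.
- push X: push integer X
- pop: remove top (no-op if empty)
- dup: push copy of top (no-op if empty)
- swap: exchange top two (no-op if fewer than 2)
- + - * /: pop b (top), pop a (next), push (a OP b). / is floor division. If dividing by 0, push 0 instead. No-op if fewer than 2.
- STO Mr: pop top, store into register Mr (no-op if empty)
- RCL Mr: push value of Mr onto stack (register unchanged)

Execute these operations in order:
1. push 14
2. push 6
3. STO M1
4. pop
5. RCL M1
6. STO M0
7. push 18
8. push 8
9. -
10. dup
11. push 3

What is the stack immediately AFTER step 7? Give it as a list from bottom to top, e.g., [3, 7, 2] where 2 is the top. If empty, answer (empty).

After op 1 (push 14): stack=[14] mem=[0,0,0,0]
After op 2 (push 6): stack=[14,6] mem=[0,0,0,0]
After op 3 (STO M1): stack=[14] mem=[0,6,0,0]
After op 4 (pop): stack=[empty] mem=[0,6,0,0]
After op 5 (RCL M1): stack=[6] mem=[0,6,0,0]
After op 6 (STO M0): stack=[empty] mem=[6,6,0,0]
After op 7 (push 18): stack=[18] mem=[6,6,0,0]

[18]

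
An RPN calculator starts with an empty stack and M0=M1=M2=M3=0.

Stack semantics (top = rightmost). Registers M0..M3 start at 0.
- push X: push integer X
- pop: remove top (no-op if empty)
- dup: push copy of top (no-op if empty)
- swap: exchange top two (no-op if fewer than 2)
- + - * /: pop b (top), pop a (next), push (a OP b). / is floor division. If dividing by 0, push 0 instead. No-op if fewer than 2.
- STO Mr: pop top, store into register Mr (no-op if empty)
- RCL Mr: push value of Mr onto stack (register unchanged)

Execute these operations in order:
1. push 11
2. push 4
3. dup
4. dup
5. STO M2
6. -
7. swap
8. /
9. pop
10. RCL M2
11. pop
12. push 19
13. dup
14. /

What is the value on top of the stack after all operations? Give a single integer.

After op 1 (push 11): stack=[11] mem=[0,0,0,0]
After op 2 (push 4): stack=[11,4] mem=[0,0,0,0]
After op 3 (dup): stack=[11,4,4] mem=[0,0,0,0]
After op 4 (dup): stack=[11,4,4,4] mem=[0,0,0,0]
After op 5 (STO M2): stack=[11,4,4] mem=[0,0,4,0]
After op 6 (-): stack=[11,0] mem=[0,0,4,0]
After op 7 (swap): stack=[0,11] mem=[0,0,4,0]
After op 8 (/): stack=[0] mem=[0,0,4,0]
After op 9 (pop): stack=[empty] mem=[0,0,4,0]
After op 10 (RCL M2): stack=[4] mem=[0,0,4,0]
After op 11 (pop): stack=[empty] mem=[0,0,4,0]
After op 12 (push 19): stack=[19] mem=[0,0,4,0]
After op 13 (dup): stack=[19,19] mem=[0,0,4,0]
After op 14 (/): stack=[1] mem=[0,0,4,0]

Answer: 1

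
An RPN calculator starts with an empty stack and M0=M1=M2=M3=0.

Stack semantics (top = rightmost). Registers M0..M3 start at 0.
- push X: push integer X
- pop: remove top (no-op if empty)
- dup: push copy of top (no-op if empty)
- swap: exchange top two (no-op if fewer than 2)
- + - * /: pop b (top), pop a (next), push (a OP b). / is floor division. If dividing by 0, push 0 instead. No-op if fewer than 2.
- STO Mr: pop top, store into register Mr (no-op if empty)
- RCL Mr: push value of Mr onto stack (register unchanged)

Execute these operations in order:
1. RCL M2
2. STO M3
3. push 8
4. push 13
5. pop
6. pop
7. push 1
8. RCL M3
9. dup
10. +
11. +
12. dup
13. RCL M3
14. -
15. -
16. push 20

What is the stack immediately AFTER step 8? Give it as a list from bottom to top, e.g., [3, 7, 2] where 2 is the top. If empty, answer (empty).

After op 1 (RCL M2): stack=[0] mem=[0,0,0,0]
After op 2 (STO M3): stack=[empty] mem=[0,0,0,0]
After op 3 (push 8): stack=[8] mem=[0,0,0,0]
After op 4 (push 13): stack=[8,13] mem=[0,0,0,0]
After op 5 (pop): stack=[8] mem=[0,0,0,0]
After op 6 (pop): stack=[empty] mem=[0,0,0,0]
After op 7 (push 1): stack=[1] mem=[0,0,0,0]
After op 8 (RCL M3): stack=[1,0] mem=[0,0,0,0]

[1, 0]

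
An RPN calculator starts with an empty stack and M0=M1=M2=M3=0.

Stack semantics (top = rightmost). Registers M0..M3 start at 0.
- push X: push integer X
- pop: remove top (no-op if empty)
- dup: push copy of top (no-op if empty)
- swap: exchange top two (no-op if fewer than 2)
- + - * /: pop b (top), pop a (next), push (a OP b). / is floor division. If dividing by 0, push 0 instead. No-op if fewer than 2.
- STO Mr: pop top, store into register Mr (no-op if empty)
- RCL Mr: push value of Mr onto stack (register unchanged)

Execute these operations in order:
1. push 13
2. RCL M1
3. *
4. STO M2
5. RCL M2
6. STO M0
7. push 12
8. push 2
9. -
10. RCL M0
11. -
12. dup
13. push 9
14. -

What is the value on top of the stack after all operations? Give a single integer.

Answer: 1

Derivation:
After op 1 (push 13): stack=[13] mem=[0,0,0,0]
After op 2 (RCL M1): stack=[13,0] mem=[0,0,0,0]
After op 3 (*): stack=[0] mem=[0,0,0,0]
After op 4 (STO M2): stack=[empty] mem=[0,0,0,0]
After op 5 (RCL M2): stack=[0] mem=[0,0,0,0]
After op 6 (STO M0): stack=[empty] mem=[0,0,0,0]
After op 7 (push 12): stack=[12] mem=[0,0,0,0]
After op 8 (push 2): stack=[12,2] mem=[0,0,0,0]
After op 9 (-): stack=[10] mem=[0,0,0,0]
After op 10 (RCL M0): stack=[10,0] mem=[0,0,0,0]
After op 11 (-): stack=[10] mem=[0,0,0,0]
After op 12 (dup): stack=[10,10] mem=[0,0,0,0]
After op 13 (push 9): stack=[10,10,9] mem=[0,0,0,0]
After op 14 (-): stack=[10,1] mem=[0,0,0,0]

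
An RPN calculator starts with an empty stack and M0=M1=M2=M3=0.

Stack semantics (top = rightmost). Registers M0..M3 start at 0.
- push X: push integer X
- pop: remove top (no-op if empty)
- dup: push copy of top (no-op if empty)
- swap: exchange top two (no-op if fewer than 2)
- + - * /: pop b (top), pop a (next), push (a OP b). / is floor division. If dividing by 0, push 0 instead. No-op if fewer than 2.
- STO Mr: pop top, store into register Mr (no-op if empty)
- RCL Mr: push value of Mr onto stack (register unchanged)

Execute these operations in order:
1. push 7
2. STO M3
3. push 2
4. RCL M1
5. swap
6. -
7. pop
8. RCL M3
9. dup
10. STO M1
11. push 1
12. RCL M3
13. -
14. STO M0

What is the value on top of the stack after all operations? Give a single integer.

Answer: 7

Derivation:
After op 1 (push 7): stack=[7] mem=[0,0,0,0]
After op 2 (STO M3): stack=[empty] mem=[0,0,0,7]
After op 3 (push 2): stack=[2] mem=[0,0,0,7]
After op 4 (RCL M1): stack=[2,0] mem=[0,0,0,7]
After op 5 (swap): stack=[0,2] mem=[0,0,0,7]
After op 6 (-): stack=[-2] mem=[0,0,0,7]
After op 7 (pop): stack=[empty] mem=[0,0,0,7]
After op 8 (RCL M3): stack=[7] mem=[0,0,0,7]
After op 9 (dup): stack=[7,7] mem=[0,0,0,7]
After op 10 (STO M1): stack=[7] mem=[0,7,0,7]
After op 11 (push 1): stack=[7,1] mem=[0,7,0,7]
After op 12 (RCL M3): stack=[7,1,7] mem=[0,7,0,7]
After op 13 (-): stack=[7,-6] mem=[0,7,0,7]
After op 14 (STO M0): stack=[7] mem=[-6,7,0,7]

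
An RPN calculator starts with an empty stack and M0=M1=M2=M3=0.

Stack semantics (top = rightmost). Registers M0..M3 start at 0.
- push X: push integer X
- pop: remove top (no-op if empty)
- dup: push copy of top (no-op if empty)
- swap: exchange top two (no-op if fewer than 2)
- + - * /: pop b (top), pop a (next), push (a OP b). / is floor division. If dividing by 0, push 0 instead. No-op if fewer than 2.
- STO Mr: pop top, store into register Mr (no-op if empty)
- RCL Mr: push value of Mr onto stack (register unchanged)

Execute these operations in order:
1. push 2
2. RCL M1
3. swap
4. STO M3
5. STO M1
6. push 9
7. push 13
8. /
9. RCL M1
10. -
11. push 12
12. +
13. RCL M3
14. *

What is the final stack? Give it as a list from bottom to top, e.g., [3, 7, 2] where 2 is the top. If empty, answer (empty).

After op 1 (push 2): stack=[2] mem=[0,0,0,0]
After op 2 (RCL M1): stack=[2,0] mem=[0,0,0,0]
After op 3 (swap): stack=[0,2] mem=[0,0,0,0]
After op 4 (STO M3): stack=[0] mem=[0,0,0,2]
After op 5 (STO M1): stack=[empty] mem=[0,0,0,2]
After op 6 (push 9): stack=[9] mem=[0,0,0,2]
After op 7 (push 13): stack=[9,13] mem=[0,0,0,2]
After op 8 (/): stack=[0] mem=[0,0,0,2]
After op 9 (RCL M1): stack=[0,0] mem=[0,0,0,2]
After op 10 (-): stack=[0] mem=[0,0,0,2]
After op 11 (push 12): stack=[0,12] mem=[0,0,0,2]
After op 12 (+): stack=[12] mem=[0,0,0,2]
After op 13 (RCL M3): stack=[12,2] mem=[0,0,0,2]
After op 14 (*): stack=[24] mem=[0,0,0,2]

Answer: [24]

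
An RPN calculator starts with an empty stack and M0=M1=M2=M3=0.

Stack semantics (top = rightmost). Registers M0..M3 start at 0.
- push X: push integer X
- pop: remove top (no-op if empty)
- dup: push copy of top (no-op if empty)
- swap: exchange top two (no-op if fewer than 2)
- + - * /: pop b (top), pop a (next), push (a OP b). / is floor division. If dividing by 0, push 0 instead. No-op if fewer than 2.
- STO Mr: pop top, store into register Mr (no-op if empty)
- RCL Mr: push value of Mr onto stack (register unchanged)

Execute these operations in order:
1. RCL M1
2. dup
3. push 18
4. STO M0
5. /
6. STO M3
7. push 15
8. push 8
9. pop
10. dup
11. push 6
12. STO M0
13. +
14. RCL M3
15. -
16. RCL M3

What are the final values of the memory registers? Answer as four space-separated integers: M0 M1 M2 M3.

After op 1 (RCL M1): stack=[0] mem=[0,0,0,0]
After op 2 (dup): stack=[0,0] mem=[0,0,0,0]
After op 3 (push 18): stack=[0,0,18] mem=[0,0,0,0]
After op 4 (STO M0): stack=[0,0] mem=[18,0,0,0]
After op 5 (/): stack=[0] mem=[18,0,0,0]
After op 6 (STO M3): stack=[empty] mem=[18,0,0,0]
After op 7 (push 15): stack=[15] mem=[18,0,0,0]
After op 8 (push 8): stack=[15,8] mem=[18,0,0,0]
After op 9 (pop): stack=[15] mem=[18,0,0,0]
After op 10 (dup): stack=[15,15] mem=[18,0,0,0]
After op 11 (push 6): stack=[15,15,6] mem=[18,0,0,0]
After op 12 (STO M0): stack=[15,15] mem=[6,0,0,0]
After op 13 (+): stack=[30] mem=[6,0,0,0]
After op 14 (RCL M3): stack=[30,0] mem=[6,0,0,0]
After op 15 (-): stack=[30] mem=[6,0,0,0]
After op 16 (RCL M3): stack=[30,0] mem=[6,0,0,0]

Answer: 6 0 0 0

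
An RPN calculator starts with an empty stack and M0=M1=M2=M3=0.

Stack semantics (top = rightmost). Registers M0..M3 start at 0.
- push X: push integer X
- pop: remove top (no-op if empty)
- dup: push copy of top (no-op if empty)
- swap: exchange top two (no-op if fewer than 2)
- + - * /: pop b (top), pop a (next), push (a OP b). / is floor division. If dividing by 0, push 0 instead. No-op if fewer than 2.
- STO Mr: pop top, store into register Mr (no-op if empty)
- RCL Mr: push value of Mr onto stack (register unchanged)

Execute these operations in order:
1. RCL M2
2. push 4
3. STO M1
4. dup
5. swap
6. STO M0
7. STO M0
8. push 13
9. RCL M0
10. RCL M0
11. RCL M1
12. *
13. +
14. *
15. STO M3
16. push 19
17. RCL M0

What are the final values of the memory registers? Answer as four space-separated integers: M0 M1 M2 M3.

Answer: 0 4 0 0

Derivation:
After op 1 (RCL M2): stack=[0] mem=[0,0,0,0]
After op 2 (push 4): stack=[0,4] mem=[0,0,0,0]
After op 3 (STO M1): stack=[0] mem=[0,4,0,0]
After op 4 (dup): stack=[0,0] mem=[0,4,0,0]
After op 5 (swap): stack=[0,0] mem=[0,4,0,0]
After op 6 (STO M0): stack=[0] mem=[0,4,0,0]
After op 7 (STO M0): stack=[empty] mem=[0,4,0,0]
After op 8 (push 13): stack=[13] mem=[0,4,0,0]
After op 9 (RCL M0): stack=[13,0] mem=[0,4,0,0]
After op 10 (RCL M0): stack=[13,0,0] mem=[0,4,0,0]
After op 11 (RCL M1): stack=[13,0,0,4] mem=[0,4,0,0]
After op 12 (*): stack=[13,0,0] mem=[0,4,0,0]
After op 13 (+): stack=[13,0] mem=[0,4,0,0]
After op 14 (*): stack=[0] mem=[0,4,0,0]
After op 15 (STO M3): stack=[empty] mem=[0,4,0,0]
After op 16 (push 19): stack=[19] mem=[0,4,0,0]
After op 17 (RCL M0): stack=[19,0] mem=[0,4,0,0]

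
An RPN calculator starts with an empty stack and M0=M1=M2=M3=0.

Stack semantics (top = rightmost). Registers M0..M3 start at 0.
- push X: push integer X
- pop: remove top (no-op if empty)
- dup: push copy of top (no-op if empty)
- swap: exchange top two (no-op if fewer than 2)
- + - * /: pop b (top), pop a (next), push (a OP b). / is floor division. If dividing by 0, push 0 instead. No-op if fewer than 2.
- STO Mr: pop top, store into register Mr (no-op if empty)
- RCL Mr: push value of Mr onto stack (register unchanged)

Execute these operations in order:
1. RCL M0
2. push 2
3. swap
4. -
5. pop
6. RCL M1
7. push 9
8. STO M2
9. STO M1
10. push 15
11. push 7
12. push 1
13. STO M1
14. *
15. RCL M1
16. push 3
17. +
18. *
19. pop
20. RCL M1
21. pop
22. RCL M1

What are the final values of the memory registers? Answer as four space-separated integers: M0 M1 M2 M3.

Answer: 0 1 9 0

Derivation:
After op 1 (RCL M0): stack=[0] mem=[0,0,0,0]
After op 2 (push 2): stack=[0,2] mem=[0,0,0,0]
After op 3 (swap): stack=[2,0] mem=[0,0,0,0]
After op 4 (-): stack=[2] mem=[0,0,0,0]
After op 5 (pop): stack=[empty] mem=[0,0,0,0]
After op 6 (RCL M1): stack=[0] mem=[0,0,0,0]
After op 7 (push 9): stack=[0,9] mem=[0,0,0,0]
After op 8 (STO M2): stack=[0] mem=[0,0,9,0]
After op 9 (STO M1): stack=[empty] mem=[0,0,9,0]
After op 10 (push 15): stack=[15] mem=[0,0,9,0]
After op 11 (push 7): stack=[15,7] mem=[0,0,9,0]
After op 12 (push 1): stack=[15,7,1] mem=[0,0,9,0]
After op 13 (STO M1): stack=[15,7] mem=[0,1,9,0]
After op 14 (*): stack=[105] mem=[0,1,9,0]
After op 15 (RCL M1): stack=[105,1] mem=[0,1,9,0]
After op 16 (push 3): stack=[105,1,3] mem=[0,1,9,0]
After op 17 (+): stack=[105,4] mem=[0,1,9,0]
After op 18 (*): stack=[420] mem=[0,1,9,0]
After op 19 (pop): stack=[empty] mem=[0,1,9,0]
After op 20 (RCL M1): stack=[1] mem=[0,1,9,0]
After op 21 (pop): stack=[empty] mem=[0,1,9,0]
After op 22 (RCL M1): stack=[1] mem=[0,1,9,0]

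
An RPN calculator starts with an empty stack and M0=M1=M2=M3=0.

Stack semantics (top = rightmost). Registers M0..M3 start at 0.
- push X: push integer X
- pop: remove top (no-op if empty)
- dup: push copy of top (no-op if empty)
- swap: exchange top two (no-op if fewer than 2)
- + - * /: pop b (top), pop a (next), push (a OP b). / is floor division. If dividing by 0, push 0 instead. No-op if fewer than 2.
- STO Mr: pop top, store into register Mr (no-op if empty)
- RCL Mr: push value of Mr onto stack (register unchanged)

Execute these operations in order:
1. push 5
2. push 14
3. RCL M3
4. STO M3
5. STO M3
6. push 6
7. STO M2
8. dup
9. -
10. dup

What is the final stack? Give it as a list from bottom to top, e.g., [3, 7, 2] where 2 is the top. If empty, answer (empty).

Answer: [0, 0]

Derivation:
After op 1 (push 5): stack=[5] mem=[0,0,0,0]
After op 2 (push 14): stack=[5,14] mem=[0,0,0,0]
After op 3 (RCL M3): stack=[5,14,0] mem=[0,0,0,0]
After op 4 (STO M3): stack=[5,14] mem=[0,0,0,0]
After op 5 (STO M3): stack=[5] mem=[0,0,0,14]
After op 6 (push 6): stack=[5,6] mem=[0,0,0,14]
After op 7 (STO M2): stack=[5] mem=[0,0,6,14]
After op 8 (dup): stack=[5,5] mem=[0,0,6,14]
After op 9 (-): stack=[0] mem=[0,0,6,14]
After op 10 (dup): stack=[0,0] mem=[0,0,6,14]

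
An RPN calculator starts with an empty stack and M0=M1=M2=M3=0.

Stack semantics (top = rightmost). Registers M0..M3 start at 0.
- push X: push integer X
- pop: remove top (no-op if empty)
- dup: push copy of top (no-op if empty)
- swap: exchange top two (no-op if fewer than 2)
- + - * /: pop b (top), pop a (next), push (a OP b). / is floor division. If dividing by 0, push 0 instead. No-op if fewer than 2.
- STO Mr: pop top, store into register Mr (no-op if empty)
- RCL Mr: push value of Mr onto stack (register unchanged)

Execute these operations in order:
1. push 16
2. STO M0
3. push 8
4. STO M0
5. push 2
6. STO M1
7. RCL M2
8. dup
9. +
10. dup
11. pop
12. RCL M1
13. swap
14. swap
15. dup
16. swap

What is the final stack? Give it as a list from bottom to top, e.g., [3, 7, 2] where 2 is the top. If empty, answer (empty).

After op 1 (push 16): stack=[16] mem=[0,0,0,0]
After op 2 (STO M0): stack=[empty] mem=[16,0,0,0]
After op 3 (push 8): stack=[8] mem=[16,0,0,0]
After op 4 (STO M0): stack=[empty] mem=[8,0,0,0]
After op 5 (push 2): stack=[2] mem=[8,0,0,0]
After op 6 (STO M1): stack=[empty] mem=[8,2,0,0]
After op 7 (RCL M2): stack=[0] mem=[8,2,0,0]
After op 8 (dup): stack=[0,0] mem=[8,2,0,0]
After op 9 (+): stack=[0] mem=[8,2,0,0]
After op 10 (dup): stack=[0,0] mem=[8,2,0,0]
After op 11 (pop): stack=[0] mem=[8,2,0,0]
After op 12 (RCL M1): stack=[0,2] mem=[8,2,0,0]
After op 13 (swap): stack=[2,0] mem=[8,2,0,0]
After op 14 (swap): stack=[0,2] mem=[8,2,0,0]
After op 15 (dup): stack=[0,2,2] mem=[8,2,0,0]
After op 16 (swap): stack=[0,2,2] mem=[8,2,0,0]

Answer: [0, 2, 2]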